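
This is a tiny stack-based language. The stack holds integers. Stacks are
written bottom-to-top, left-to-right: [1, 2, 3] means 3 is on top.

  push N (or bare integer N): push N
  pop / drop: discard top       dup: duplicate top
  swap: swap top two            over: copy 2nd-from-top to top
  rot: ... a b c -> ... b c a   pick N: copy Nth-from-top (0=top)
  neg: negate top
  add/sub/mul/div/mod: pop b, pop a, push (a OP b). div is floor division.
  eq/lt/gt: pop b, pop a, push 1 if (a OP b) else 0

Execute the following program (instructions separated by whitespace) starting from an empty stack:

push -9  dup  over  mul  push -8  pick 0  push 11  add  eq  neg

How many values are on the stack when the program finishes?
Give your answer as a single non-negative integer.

Answer: 3

Derivation:
After 'push -9': stack = [-9] (depth 1)
After 'dup': stack = [-9, -9] (depth 2)
After 'over': stack = [-9, -9, -9] (depth 3)
After 'mul': stack = [-9, 81] (depth 2)
After 'push -8': stack = [-9, 81, -8] (depth 3)
After 'pick 0': stack = [-9, 81, -8, -8] (depth 4)
After 'push 11': stack = [-9, 81, -8, -8, 11] (depth 5)
After 'add': stack = [-9, 81, -8, 3] (depth 4)
After 'eq': stack = [-9, 81, 0] (depth 3)
After 'neg': stack = [-9, 81, 0] (depth 3)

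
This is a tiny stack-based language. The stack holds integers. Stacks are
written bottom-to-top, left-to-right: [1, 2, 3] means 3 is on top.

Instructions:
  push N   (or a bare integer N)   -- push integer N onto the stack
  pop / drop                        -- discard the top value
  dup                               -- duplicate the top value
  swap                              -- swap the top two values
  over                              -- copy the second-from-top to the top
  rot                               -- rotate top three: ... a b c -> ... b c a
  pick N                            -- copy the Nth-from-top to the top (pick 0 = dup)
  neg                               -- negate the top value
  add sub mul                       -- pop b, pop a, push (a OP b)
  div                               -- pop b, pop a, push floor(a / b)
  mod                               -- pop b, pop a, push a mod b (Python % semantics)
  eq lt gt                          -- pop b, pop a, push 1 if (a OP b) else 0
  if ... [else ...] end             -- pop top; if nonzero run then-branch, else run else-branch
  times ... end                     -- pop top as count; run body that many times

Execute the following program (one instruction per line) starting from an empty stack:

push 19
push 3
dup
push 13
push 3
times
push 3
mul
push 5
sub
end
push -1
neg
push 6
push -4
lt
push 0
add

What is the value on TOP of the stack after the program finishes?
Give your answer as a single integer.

Answer: 0

Derivation:
After 'push 19': [19]
After 'push 3': [19, 3]
After 'dup': [19, 3, 3]
After 'push 13': [19, 3, 3, 13]
After 'push 3': [19, 3, 3, 13, 3]
After 'times': [19, 3, 3, 13]
After 'push 3': [19, 3, 3, 13, 3]
After 'mul': [19, 3, 3, 39]
After 'push 5': [19, 3, 3, 39, 5]
After 'sub': [19, 3, 3, 34]
  ...
After 'mul': [19, 3, 3, 291]
After 'push 5': [19, 3, 3, 291, 5]
After 'sub': [19, 3, 3, 286]
After 'push -1': [19, 3, 3, 286, -1]
After 'neg': [19, 3, 3, 286, 1]
After 'push 6': [19, 3, 3, 286, 1, 6]
After 'push -4': [19, 3, 3, 286, 1, 6, -4]
After 'lt': [19, 3, 3, 286, 1, 0]
After 'push 0': [19, 3, 3, 286, 1, 0, 0]
After 'add': [19, 3, 3, 286, 1, 0]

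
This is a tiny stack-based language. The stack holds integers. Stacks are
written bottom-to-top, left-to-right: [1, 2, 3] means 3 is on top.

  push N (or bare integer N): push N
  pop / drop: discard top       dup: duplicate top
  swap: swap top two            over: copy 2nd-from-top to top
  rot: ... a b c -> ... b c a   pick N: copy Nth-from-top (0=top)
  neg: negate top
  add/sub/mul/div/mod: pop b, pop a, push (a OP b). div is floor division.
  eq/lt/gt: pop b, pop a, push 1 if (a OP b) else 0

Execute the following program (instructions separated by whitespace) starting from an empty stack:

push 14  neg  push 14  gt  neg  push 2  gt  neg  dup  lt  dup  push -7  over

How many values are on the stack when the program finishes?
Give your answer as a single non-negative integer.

Answer: 4

Derivation:
After 'push 14': stack = [14] (depth 1)
After 'neg': stack = [-14] (depth 1)
After 'push 14': stack = [-14, 14] (depth 2)
After 'gt': stack = [0] (depth 1)
After 'neg': stack = [0] (depth 1)
After 'push 2': stack = [0, 2] (depth 2)
After 'gt': stack = [0] (depth 1)
After 'neg': stack = [0] (depth 1)
After 'dup': stack = [0, 0] (depth 2)
After 'lt': stack = [0] (depth 1)
After 'dup': stack = [0, 0] (depth 2)
After 'push -7': stack = [0, 0, -7] (depth 3)
After 'over': stack = [0, 0, -7, 0] (depth 4)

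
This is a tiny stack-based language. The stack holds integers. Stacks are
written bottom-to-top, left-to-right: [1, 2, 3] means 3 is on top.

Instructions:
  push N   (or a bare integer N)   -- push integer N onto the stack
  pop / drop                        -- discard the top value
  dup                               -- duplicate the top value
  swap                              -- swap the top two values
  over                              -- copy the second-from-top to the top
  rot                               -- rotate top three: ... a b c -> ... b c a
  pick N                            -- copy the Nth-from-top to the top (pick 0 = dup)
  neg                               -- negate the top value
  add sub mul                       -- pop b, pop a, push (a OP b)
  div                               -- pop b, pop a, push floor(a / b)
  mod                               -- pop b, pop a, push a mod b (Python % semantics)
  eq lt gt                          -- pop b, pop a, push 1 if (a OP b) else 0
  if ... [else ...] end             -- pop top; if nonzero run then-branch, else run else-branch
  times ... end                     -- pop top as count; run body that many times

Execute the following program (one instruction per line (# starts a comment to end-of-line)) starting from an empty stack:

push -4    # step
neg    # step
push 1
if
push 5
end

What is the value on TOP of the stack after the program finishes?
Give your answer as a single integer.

After 'push -4': [-4]
After 'neg': [4]
After 'push 1': [4, 1]
After 'if': [4]
After 'push 5': [4, 5]

Answer: 5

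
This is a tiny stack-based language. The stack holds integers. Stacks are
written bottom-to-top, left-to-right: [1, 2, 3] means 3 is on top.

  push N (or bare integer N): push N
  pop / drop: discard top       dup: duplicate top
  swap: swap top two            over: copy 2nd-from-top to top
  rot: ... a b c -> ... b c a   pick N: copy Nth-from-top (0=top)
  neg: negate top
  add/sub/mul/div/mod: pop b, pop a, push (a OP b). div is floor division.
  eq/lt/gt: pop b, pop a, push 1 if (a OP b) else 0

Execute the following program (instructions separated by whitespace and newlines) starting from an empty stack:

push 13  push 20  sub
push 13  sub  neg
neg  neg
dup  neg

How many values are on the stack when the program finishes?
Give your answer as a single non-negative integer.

Answer: 2

Derivation:
After 'push 13': stack = [13] (depth 1)
After 'push 20': stack = [13, 20] (depth 2)
After 'sub': stack = [-7] (depth 1)
After 'push 13': stack = [-7, 13] (depth 2)
After 'sub': stack = [-20] (depth 1)
After 'neg': stack = [20] (depth 1)
After 'neg': stack = [-20] (depth 1)
After 'neg': stack = [20] (depth 1)
After 'dup': stack = [20, 20] (depth 2)
After 'neg': stack = [20, -20] (depth 2)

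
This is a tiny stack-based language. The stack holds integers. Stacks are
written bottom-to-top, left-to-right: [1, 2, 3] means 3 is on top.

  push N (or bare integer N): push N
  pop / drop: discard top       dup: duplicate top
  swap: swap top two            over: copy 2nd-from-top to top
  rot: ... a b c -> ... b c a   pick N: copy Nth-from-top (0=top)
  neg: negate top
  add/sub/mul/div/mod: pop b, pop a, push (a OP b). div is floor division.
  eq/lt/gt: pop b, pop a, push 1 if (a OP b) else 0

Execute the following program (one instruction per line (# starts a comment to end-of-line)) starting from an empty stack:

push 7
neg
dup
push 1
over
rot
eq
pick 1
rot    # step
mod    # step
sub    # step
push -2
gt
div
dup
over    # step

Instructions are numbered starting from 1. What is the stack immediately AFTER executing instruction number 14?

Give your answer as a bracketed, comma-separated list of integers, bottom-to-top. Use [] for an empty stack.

Answer: [-7]

Derivation:
Step 1 ('push 7'): [7]
Step 2 ('neg'): [-7]
Step 3 ('dup'): [-7, -7]
Step 4 ('push 1'): [-7, -7, 1]
Step 5 ('over'): [-7, -7, 1, -7]
Step 6 ('rot'): [-7, 1, -7, -7]
Step 7 ('eq'): [-7, 1, 1]
Step 8 ('pick 1'): [-7, 1, 1, 1]
Step 9 ('rot'): [-7, 1, 1, 1]
Step 10 ('mod'): [-7, 1, 0]
Step 11 ('sub'): [-7, 1]
Step 12 ('push -2'): [-7, 1, -2]
Step 13 ('gt'): [-7, 1]
Step 14 ('div'): [-7]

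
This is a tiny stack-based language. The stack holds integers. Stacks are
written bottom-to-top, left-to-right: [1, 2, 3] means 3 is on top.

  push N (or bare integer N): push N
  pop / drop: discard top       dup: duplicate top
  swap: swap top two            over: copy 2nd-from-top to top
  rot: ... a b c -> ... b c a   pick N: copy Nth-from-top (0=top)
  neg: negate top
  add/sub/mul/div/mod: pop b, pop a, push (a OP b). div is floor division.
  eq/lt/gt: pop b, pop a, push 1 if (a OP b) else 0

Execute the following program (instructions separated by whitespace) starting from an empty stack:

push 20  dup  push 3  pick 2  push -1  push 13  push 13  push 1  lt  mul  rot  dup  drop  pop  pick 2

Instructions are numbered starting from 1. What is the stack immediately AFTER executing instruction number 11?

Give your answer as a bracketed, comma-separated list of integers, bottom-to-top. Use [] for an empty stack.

Step 1 ('push 20'): [20]
Step 2 ('dup'): [20, 20]
Step 3 ('push 3'): [20, 20, 3]
Step 4 ('pick 2'): [20, 20, 3, 20]
Step 5 ('push -1'): [20, 20, 3, 20, -1]
Step 6 ('push 13'): [20, 20, 3, 20, -1, 13]
Step 7 ('push 13'): [20, 20, 3, 20, -1, 13, 13]
Step 8 ('push 1'): [20, 20, 3, 20, -1, 13, 13, 1]
Step 9 ('lt'): [20, 20, 3, 20, -1, 13, 0]
Step 10 ('mul'): [20, 20, 3, 20, -1, 0]
Step 11 ('rot'): [20, 20, 3, -1, 0, 20]

Answer: [20, 20, 3, -1, 0, 20]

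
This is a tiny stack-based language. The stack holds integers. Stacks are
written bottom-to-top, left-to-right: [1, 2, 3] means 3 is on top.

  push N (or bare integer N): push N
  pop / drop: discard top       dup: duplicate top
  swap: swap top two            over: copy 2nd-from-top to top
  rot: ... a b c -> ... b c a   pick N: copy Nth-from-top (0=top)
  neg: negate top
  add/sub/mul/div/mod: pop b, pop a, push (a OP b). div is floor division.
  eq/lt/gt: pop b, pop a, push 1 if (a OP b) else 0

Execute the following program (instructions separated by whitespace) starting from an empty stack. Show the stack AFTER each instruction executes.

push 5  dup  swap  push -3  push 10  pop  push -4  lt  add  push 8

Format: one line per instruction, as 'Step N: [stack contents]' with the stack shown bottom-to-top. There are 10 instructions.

Step 1: [5]
Step 2: [5, 5]
Step 3: [5, 5]
Step 4: [5, 5, -3]
Step 5: [5, 5, -3, 10]
Step 6: [5, 5, -3]
Step 7: [5, 5, -3, -4]
Step 8: [5, 5, 0]
Step 9: [5, 5]
Step 10: [5, 5, 8]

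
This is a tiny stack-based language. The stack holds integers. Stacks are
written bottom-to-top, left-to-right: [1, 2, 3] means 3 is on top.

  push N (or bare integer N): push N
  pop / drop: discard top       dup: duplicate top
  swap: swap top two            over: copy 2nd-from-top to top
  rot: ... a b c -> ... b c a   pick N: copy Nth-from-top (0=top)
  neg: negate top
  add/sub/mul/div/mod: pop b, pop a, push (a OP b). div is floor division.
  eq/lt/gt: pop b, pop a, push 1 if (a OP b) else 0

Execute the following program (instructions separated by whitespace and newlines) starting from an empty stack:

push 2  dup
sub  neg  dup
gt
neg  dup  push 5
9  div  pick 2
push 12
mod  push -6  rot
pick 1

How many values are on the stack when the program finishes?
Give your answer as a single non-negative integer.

After 'push 2': stack = [2] (depth 1)
After 'dup': stack = [2, 2] (depth 2)
After 'sub': stack = [0] (depth 1)
After 'neg': stack = [0] (depth 1)
After 'dup': stack = [0, 0] (depth 2)
After 'gt': stack = [0] (depth 1)
After 'neg': stack = [0] (depth 1)
After 'dup': stack = [0, 0] (depth 2)
After 'push 5': stack = [0, 0, 5] (depth 3)
After 'push 9': stack = [0, 0, 5, 9] (depth 4)
After 'div': stack = [0, 0, 0] (depth 3)
After 'pick 2': stack = [0, 0, 0, 0] (depth 4)
After 'push 12': stack = [0, 0, 0, 0, 12] (depth 5)
After 'mod': stack = [0, 0, 0, 0] (depth 4)
After 'push -6': stack = [0, 0, 0, 0, -6] (depth 5)
After 'rot': stack = [0, 0, 0, -6, 0] (depth 5)
After 'pick 1': stack = [0, 0, 0, -6, 0, -6] (depth 6)

Answer: 6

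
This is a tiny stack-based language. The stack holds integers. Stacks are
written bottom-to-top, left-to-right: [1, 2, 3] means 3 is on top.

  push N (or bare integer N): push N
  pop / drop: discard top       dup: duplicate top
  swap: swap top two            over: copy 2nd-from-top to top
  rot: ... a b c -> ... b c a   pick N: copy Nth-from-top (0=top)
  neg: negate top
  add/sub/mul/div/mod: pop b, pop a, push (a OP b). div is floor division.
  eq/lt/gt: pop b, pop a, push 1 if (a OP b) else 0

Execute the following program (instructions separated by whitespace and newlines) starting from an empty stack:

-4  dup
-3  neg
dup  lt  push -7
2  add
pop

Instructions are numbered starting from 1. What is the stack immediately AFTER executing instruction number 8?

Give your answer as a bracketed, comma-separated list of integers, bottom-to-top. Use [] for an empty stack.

Answer: [-4, -4, 0, -7, 2]

Derivation:
Step 1 ('-4'): [-4]
Step 2 ('dup'): [-4, -4]
Step 3 ('-3'): [-4, -4, -3]
Step 4 ('neg'): [-4, -4, 3]
Step 5 ('dup'): [-4, -4, 3, 3]
Step 6 ('lt'): [-4, -4, 0]
Step 7 ('push -7'): [-4, -4, 0, -7]
Step 8 ('2'): [-4, -4, 0, -7, 2]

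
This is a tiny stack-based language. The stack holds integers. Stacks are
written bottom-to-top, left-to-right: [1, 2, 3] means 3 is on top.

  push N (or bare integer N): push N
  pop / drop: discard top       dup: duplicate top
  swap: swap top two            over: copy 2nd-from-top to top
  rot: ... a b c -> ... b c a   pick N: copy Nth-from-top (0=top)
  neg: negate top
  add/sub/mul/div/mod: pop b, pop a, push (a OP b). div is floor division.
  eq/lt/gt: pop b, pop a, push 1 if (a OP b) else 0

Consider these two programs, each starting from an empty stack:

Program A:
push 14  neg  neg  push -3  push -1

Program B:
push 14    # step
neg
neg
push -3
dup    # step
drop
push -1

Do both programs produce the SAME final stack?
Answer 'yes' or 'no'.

Answer: yes

Derivation:
Program A trace:
  After 'push 14': [14]
  After 'neg': [-14]
  After 'neg': [14]
  After 'push -3': [14, -3]
  After 'push -1': [14, -3, -1]
Program A final stack: [14, -3, -1]

Program B trace:
  After 'push 14': [14]
  After 'neg': [-14]
  After 'neg': [14]
  After 'push -3': [14, -3]
  After 'dup': [14, -3, -3]
  After 'drop': [14, -3]
  After 'push -1': [14, -3, -1]
Program B final stack: [14, -3, -1]
Same: yes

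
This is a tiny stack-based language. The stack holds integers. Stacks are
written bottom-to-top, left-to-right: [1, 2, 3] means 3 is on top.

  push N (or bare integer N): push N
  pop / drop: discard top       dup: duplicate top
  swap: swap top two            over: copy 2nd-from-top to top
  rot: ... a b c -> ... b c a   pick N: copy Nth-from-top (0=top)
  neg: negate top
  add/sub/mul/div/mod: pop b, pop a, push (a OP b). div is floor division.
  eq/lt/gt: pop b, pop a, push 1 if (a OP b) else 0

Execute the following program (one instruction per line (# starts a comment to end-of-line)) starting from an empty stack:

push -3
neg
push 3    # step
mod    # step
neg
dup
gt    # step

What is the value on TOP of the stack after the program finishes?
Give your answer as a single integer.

After 'push -3': [-3]
After 'neg': [3]
After 'push 3': [3, 3]
After 'mod': [0]
After 'neg': [0]
After 'dup': [0, 0]
After 'gt': [0]

Answer: 0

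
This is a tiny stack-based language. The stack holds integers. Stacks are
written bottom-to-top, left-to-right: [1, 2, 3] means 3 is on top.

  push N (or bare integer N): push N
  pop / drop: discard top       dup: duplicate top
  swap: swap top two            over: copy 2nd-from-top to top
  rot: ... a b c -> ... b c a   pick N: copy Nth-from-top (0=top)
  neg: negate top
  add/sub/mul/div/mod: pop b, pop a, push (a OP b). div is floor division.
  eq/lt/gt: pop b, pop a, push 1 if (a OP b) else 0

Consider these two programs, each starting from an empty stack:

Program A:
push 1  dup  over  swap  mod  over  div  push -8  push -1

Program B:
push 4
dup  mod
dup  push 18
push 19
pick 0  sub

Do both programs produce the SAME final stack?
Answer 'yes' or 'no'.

Program A trace:
  After 'push 1': [1]
  After 'dup': [1, 1]
  After 'over': [1, 1, 1]
  After 'swap': [1, 1, 1]
  After 'mod': [1, 0]
  After 'over': [1, 0, 1]
  After 'div': [1, 0]
  After 'push -8': [1, 0, -8]
  After 'push -1': [1, 0, -8, -1]
Program A final stack: [1, 0, -8, -1]

Program B trace:
  After 'push 4': [4]
  After 'dup': [4, 4]
  After 'mod': [0]
  After 'dup': [0, 0]
  After 'push 18': [0, 0, 18]
  After 'push 19': [0, 0, 18, 19]
  After 'pick 0': [0, 0, 18, 19, 19]
  After 'sub': [0, 0, 18, 0]
Program B final stack: [0, 0, 18, 0]
Same: no

Answer: no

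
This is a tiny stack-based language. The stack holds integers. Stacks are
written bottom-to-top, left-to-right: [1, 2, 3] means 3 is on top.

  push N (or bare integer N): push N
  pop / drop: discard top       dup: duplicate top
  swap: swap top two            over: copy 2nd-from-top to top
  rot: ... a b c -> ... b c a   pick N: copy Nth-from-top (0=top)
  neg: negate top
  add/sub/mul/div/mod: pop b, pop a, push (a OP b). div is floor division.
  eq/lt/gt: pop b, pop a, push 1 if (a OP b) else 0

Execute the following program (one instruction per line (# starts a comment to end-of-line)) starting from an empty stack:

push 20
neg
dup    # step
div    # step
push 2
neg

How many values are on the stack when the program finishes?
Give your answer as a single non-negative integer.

After 'push 20': stack = [20] (depth 1)
After 'neg': stack = [-20] (depth 1)
After 'dup': stack = [-20, -20] (depth 2)
After 'div': stack = [1] (depth 1)
After 'push 2': stack = [1, 2] (depth 2)
After 'neg': stack = [1, -2] (depth 2)

Answer: 2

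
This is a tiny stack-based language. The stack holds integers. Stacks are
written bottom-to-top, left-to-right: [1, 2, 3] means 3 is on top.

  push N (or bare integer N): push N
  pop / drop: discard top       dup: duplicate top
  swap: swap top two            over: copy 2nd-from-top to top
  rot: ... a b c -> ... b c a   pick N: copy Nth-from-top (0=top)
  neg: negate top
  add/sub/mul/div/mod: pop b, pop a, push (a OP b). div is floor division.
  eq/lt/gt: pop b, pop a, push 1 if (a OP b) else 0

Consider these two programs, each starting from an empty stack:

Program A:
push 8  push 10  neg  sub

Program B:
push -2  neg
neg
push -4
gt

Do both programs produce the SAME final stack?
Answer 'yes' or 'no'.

Answer: no

Derivation:
Program A trace:
  After 'push 8': [8]
  After 'push 10': [8, 10]
  After 'neg': [8, -10]
  After 'sub': [18]
Program A final stack: [18]

Program B trace:
  After 'push -2': [-2]
  After 'neg': [2]
  After 'neg': [-2]
  After 'push -4': [-2, -4]
  After 'gt': [1]
Program B final stack: [1]
Same: no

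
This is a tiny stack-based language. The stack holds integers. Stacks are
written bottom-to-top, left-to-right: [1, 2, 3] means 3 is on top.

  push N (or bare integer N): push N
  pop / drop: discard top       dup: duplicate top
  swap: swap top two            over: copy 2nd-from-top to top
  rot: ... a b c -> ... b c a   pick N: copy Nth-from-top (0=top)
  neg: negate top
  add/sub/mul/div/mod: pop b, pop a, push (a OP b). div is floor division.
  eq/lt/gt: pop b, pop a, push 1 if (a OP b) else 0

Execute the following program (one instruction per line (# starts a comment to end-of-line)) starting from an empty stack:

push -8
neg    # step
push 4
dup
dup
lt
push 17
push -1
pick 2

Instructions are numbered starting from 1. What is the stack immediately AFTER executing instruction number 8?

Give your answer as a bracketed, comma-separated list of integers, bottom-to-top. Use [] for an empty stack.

Answer: [8, 4, 0, 17, -1]

Derivation:
Step 1 ('push -8'): [-8]
Step 2 ('neg'): [8]
Step 3 ('push 4'): [8, 4]
Step 4 ('dup'): [8, 4, 4]
Step 5 ('dup'): [8, 4, 4, 4]
Step 6 ('lt'): [8, 4, 0]
Step 7 ('push 17'): [8, 4, 0, 17]
Step 8 ('push -1'): [8, 4, 0, 17, -1]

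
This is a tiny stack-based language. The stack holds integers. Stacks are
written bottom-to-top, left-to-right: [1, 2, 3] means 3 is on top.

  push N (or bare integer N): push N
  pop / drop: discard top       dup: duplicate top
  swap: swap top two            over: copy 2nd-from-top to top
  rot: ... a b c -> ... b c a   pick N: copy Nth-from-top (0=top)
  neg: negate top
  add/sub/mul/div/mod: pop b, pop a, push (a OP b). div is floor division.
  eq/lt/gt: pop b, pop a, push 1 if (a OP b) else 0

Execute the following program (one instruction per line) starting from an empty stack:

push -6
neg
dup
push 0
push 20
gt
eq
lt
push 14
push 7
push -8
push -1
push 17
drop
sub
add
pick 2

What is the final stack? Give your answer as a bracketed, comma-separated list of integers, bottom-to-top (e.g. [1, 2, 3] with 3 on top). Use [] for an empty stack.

Answer: [0, 14, 0, 0]

Derivation:
After 'push -6': [-6]
After 'neg': [6]
After 'dup': [6, 6]
After 'push 0': [6, 6, 0]
After 'push 20': [6, 6, 0, 20]
After 'gt': [6, 6, 0]
After 'eq': [6, 0]
After 'lt': [0]
After 'push 14': [0, 14]
After 'push 7': [0, 14, 7]
After 'push -8': [0, 14, 7, -8]
After 'push -1': [0, 14, 7, -8, -1]
After 'push 17': [0, 14, 7, -8, -1, 17]
After 'drop': [0, 14, 7, -8, -1]
After 'sub': [0, 14, 7, -7]
After 'add': [0, 14, 0]
After 'pick 2': [0, 14, 0, 0]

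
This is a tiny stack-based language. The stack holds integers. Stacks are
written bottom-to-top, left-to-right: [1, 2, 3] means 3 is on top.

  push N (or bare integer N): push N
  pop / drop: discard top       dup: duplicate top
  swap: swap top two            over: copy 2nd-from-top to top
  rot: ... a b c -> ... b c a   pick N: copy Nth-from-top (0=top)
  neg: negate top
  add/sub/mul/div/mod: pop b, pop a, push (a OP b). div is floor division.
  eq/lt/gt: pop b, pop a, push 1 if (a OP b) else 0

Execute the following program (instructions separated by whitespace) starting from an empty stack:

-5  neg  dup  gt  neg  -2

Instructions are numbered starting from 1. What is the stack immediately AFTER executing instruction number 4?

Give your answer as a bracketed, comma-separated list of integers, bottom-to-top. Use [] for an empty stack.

Answer: [0]

Derivation:
Step 1 ('-5'): [-5]
Step 2 ('neg'): [5]
Step 3 ('dup'): [5, 5]
Step 4 ('gt'): [0]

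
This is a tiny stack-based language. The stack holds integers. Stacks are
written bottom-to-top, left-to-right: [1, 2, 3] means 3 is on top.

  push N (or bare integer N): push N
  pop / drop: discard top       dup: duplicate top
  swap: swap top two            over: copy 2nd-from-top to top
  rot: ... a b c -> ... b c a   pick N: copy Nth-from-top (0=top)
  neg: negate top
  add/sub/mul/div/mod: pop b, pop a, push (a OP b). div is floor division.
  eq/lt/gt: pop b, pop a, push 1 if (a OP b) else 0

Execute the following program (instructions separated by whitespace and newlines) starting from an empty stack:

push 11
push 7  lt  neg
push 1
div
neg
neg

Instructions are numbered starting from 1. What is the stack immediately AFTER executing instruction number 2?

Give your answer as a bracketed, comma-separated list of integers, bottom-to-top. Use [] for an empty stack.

Answer: [11, 7]

Derivation:
Step 1 ('push 11'): [11]
Step 2 ('push 7'): [11, 7]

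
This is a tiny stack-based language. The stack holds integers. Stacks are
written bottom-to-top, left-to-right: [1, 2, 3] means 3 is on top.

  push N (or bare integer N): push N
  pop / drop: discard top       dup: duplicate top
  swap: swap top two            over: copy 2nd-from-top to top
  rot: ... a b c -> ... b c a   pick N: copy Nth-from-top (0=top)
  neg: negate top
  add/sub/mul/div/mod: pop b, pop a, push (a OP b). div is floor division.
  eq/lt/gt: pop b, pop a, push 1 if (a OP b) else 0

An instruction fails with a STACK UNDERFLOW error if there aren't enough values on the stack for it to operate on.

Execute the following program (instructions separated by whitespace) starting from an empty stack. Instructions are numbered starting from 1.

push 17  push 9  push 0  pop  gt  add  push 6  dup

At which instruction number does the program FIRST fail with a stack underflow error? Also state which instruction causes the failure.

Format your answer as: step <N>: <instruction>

Step 1 ('push 17'): stack = [17], depth = 1
Step 2 ('push 9'): stack = [17, 9], depth = 2
Step 3 ('push 0'): stack = [17, 9, 0], depth = 3
Step 4 ('pop'): stack = [17, 9], depth = 2
Step 5 ('gt'): stack = [1], depth = 1
Step 6 ('add'): needs 2 value(s) but depth is 1 — STACK UNDERFLOW

Answer: step 6: add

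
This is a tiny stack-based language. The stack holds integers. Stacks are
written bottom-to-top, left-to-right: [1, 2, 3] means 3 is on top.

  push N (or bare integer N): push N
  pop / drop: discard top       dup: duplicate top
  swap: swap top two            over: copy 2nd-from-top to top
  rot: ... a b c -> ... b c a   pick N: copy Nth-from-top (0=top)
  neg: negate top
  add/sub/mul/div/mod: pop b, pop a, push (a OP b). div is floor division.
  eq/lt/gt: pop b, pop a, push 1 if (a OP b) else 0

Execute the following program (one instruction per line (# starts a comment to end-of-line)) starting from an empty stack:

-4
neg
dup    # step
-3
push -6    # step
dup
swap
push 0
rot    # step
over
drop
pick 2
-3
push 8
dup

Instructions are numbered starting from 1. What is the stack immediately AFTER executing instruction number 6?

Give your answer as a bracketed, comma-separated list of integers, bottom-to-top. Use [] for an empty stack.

Step 1 ('-4'): [-4]
Step 2 ('neg'): [4]
Step 3 ('dup'): [4, 4]
Step 4 ('-3'): [4, 4, -3]
Step 5 ('push -6'): [4, 4, -3, -6]
Step 6 ('dup'): [4, 4, -3, -6, -6]

Answer: [4, 4, -3, -6, -6]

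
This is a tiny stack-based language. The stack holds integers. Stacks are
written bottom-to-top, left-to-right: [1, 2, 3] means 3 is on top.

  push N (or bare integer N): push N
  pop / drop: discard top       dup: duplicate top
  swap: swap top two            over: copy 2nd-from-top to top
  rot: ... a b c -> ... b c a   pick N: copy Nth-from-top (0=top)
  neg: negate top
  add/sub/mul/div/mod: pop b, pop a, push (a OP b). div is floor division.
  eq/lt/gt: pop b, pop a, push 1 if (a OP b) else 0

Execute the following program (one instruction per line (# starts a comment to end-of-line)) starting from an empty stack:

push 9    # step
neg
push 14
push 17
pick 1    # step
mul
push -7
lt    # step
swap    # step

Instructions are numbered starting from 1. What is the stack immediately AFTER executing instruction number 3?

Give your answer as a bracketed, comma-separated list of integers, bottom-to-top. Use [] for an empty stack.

Answer: [-9, 14]

Derivation:
Step 1 ('push 9'): [9]
Step 2 ('neg'): [-9]
Step 3 ('push 14'): [-9, 14]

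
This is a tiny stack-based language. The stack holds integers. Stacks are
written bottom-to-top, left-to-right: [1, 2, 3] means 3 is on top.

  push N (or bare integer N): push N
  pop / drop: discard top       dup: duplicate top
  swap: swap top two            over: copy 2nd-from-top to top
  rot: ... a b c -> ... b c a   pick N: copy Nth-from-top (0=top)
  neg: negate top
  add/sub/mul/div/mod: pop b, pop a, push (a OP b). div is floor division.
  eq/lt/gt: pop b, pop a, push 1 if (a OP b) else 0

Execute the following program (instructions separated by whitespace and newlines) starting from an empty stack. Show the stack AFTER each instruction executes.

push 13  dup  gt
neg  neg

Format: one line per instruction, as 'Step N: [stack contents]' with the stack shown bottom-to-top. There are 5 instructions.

Step 1: [13]
Step 2: [13, 13]
Step 3: [0]
Step 4: [0]
Step 5: [0]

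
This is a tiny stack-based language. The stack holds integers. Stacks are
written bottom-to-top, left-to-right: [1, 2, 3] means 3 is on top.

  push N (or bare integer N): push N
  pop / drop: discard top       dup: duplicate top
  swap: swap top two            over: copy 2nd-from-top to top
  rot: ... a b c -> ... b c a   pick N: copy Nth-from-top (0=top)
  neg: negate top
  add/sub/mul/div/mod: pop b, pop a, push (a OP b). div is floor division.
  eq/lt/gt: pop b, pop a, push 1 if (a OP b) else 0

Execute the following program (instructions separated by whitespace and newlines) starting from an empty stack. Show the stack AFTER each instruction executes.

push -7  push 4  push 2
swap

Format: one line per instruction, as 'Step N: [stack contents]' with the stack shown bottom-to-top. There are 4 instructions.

Step 1: [-7]
Step 2: [-7, 4]
Step 3: [-7, 4, 2]
Step 4: [-7, 2, 4]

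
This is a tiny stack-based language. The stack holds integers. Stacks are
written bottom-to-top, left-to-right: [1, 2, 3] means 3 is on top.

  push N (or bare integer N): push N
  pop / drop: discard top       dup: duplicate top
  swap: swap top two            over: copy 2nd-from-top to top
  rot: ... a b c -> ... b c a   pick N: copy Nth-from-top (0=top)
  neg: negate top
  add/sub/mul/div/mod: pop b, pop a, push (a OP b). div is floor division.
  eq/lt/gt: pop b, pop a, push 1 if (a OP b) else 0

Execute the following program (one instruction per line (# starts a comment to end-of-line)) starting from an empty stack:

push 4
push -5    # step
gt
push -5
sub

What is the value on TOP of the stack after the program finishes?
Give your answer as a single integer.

Answer: 6

Derivation:
After 'push 4': [4]
After 'push -5': [4, -5]
After 'gt': [1]
After 'push -5': [1, -5]
After 'sub': [6]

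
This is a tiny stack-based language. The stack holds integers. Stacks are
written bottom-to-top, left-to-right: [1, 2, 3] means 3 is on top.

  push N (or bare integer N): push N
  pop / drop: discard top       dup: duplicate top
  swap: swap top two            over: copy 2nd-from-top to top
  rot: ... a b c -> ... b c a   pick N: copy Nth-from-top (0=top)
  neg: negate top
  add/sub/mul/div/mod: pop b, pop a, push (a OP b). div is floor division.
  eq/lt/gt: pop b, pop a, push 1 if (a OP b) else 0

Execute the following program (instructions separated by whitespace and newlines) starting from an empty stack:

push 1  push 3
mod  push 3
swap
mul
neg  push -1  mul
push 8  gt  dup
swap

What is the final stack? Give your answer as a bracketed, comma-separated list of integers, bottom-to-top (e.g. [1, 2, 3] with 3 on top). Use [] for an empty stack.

Answer: [0, 0]

Derivation:
After 'push 1': [1]
After 'push 3': [1, 3]
After 'mod': [1]
After 'push 3': [1, 3]
After 'swap': [3, 1]
After 'mul': [3]
After 'neg': [-3]
After 'push -1': [-3, -1]
After 'mul': [3]
After 'push 8': [3, 8]
After 'gt': [0]
After 'dup': [0, 0]
After 'swap': [0, 0]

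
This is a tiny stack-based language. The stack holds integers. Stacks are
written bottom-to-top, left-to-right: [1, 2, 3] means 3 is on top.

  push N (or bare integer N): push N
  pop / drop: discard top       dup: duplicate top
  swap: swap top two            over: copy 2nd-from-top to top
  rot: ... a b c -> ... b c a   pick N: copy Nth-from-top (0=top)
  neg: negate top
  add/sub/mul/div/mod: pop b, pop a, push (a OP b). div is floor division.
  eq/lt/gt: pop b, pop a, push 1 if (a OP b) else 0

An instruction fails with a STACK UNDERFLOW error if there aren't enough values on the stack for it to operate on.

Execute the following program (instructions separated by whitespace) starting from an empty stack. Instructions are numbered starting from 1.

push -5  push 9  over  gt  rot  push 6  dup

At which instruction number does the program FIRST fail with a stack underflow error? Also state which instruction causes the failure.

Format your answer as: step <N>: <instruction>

Answer: step 5: rot

Derivation:
Step 1 ('push -5'): stack = [-5], depth = 1
Step 2 ('push 9'): stack = [-5, 9], depth = 2
Step 3 ('over'): stack = [-5, 9, -5], depth = 3
Step 4 ('gt'): stack = [-5, 1], depth = 2
Step 5 ('rot'): needs 3 value(s) but depth is 2 — STACK UNDERFLOW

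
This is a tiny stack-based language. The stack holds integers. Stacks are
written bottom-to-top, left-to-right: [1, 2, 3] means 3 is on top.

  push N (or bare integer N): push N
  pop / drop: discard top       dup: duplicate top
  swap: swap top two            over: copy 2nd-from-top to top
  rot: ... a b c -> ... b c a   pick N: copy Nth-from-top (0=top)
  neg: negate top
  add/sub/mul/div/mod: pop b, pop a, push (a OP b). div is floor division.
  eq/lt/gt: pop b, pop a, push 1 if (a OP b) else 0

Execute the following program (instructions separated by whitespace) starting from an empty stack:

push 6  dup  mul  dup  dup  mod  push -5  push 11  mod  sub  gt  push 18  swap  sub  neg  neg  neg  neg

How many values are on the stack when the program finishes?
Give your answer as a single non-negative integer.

Answer: 1

Derivation:
After 'push 6': stack = [6] (depth 1)
After 'dup': stack = [6, 6] (depth 2)
After 'mul': stack = [36] (depth 1)
After 'dup': stack = [36, 36] (depth 2)
After 'dup': stack = [36, 36, 36] (depth 3)
After 'mod': stack = [36, 0] (depth 2)
After 'push -5': stack = [36, 0, -5] (depth 3)
After 'push 11': stack = [36, 0, -5, 11] (depth 4)
After 'mod': stack = [36, 0, 6] (depth 3)
After 'sub': stack = [36, -6] (depth 2)
After 'gt': stack = [1] (depth 1)
After 'push 18': stack = [1, 18] (depth 2)
After 'swap': stack = [18, 1] (depth 2)
After 'sub': stack = [17] (depth 1)
After 'neg': stack = [-17] (depth 1)
After 'neg': stack = [17] (depth 1)
After 'neg': stack = [-17] (depth 1)
After 'neg': stack = [17] (depth 1)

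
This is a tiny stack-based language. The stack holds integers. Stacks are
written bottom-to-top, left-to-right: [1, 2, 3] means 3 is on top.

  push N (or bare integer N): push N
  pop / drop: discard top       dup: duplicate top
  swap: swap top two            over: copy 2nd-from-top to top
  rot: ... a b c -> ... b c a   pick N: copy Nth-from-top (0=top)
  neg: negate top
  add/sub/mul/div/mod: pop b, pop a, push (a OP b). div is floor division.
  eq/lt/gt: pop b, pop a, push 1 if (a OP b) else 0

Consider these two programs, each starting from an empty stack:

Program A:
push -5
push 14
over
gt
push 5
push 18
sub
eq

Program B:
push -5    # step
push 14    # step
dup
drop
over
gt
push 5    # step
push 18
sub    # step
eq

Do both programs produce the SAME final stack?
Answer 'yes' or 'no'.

Program A trace:
  After 'push -5': [-5]
  After 'push 14': [-5, 14]
  After 'over': [-5, 14, -5]
  After 'gt': [-5, 1]
  After 'push 5': [-5, 1, 5]
  After 'push 18': [-5, 1, 5, 18]
  After 'sub': [-5, 1, -13]
  After 'eq': [-5, 0]
Program A final stack: [-5, 0]

Program B trace:
  After 'push -5': [-5]
  After 'push 14': [-5, 14]
  After 'dup': [-5, 14, 14]
  After 'drop': [-5, 14]
  After 'over': [-5, 14, -5]
  After 'gt': [-5, 1]
  After 'push 5': [-5, 1, 5]
  After 'push 18': [-5, 1, 5, 18]
  After 'sub': [-5, 1, -13]
  After 'eq': [-5, 0]
Program B final stack: [-5, 0]
Same: yes

Answer: yes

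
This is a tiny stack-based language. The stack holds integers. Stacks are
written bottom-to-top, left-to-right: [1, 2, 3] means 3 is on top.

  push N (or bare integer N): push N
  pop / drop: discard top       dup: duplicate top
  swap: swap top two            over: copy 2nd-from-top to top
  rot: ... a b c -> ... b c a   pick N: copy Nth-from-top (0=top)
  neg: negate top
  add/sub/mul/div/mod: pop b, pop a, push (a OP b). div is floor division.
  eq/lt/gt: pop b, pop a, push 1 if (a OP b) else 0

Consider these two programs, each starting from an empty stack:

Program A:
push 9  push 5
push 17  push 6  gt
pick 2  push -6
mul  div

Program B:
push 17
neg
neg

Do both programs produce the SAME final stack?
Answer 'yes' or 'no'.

Program A trace:
  After 'push 9': [9]
  After 'push 5': [9, 5]
  After 'push 17': [9, 5, 17]
  After 'push 6': [9, 5, 17, 6]
  After 'gt': [9, 5, 1]
  After 'pick 2': [9, 5, 1, 9]
  After 'push -6': [9, 5, 1, 9, -6]
  After 'mul': [9, 5, 1, -54]
  After 'div': [9, 5, -1]
Program A final stack: [9, 5, -1]

Program B trace:
  After 'push 17': [17]
  After 'neg': [-17]
  After 'neg': [17]
Program B final stack: [17]
Same: no

Answer: no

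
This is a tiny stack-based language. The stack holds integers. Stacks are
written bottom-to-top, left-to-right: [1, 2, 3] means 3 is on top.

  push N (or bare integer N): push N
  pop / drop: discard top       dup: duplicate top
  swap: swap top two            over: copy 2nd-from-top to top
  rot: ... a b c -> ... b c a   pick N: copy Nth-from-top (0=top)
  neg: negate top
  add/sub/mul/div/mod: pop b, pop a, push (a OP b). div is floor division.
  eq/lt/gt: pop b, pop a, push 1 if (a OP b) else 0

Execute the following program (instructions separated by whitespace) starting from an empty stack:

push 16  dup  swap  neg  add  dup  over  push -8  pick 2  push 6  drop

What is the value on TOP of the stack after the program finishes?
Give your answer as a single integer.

Answer: 0

Derivation:
After 'push 16': [16]
After 'dup': [16, 16]
After 'swap': [16, 16]
After 'neg': [16, -16]
After 'add': [0]
After 'dup': [0, 0]
After 'over': [0, 0, 0]
After 'push -8': [0, 0, 0, -8]
After 'pick 2': [0, 0, 0, -8, 0]
After 'push 6': [0, 0, 0, -8, 0, 6]
After 'drop': [0, 0, 0, -8, 0]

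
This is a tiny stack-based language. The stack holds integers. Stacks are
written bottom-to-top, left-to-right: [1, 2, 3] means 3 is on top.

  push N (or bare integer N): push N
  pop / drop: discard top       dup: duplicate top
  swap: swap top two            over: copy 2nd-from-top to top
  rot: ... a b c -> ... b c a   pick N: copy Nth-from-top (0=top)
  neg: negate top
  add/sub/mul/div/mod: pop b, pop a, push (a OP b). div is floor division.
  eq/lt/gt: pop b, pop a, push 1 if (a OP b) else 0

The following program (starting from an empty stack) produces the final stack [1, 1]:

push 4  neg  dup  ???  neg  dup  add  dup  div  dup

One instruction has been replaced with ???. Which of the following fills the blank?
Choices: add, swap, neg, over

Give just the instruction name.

Stack before ???: [-4, -4]
Stack after ???:  [-8]
Checking each choice:
  add: MATCH
  swap: produces [-4, 1, 1]
  neg: produces [-4, 1, 1]
  over: produces [-4, -4, 1, 1]


Answer: add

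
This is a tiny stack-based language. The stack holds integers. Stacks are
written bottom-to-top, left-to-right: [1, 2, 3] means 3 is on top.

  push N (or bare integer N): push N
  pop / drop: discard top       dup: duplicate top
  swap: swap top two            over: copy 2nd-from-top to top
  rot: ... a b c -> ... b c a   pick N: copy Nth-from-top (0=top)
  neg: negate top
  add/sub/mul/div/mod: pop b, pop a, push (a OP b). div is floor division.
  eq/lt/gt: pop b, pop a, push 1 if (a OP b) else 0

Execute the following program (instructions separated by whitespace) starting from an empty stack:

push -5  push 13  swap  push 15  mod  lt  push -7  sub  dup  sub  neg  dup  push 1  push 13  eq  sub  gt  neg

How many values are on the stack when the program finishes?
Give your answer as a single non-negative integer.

After 'push -5': stack = [-5] (depth 1)
After 'push 13': stack = [-5, 13] (depth 2)
After 'swap': stack = [13, -5] (depth 2)
After 'push 15': stack = [13, -5, 15] (depth 3)
After 'mod': stack = [13, 10] (depth 2)
After 'lt': stack = [0] (depth 1)
After 'push -7': stack = [0, -7] (depth 2)
After 'sub': stack = [7] (depth 1)
After 'dup': stack = [7, 7] (depth 2)
After 'sub': stack = [0] (depth 1)
After 'neg': stack = [0] (depth 1)
After 'dup': stack = [0, 0] (depth 2)
After 'push 1': stack = [0, 0, 1] (depth 3)
After 'push 13': stack = [0, 0, 1, 13] (depth 4)
After 'eq': stack = [0, 0, 0] (depth 3)
After 'sub': stack = [0, 0] (depth 2)
After 'gt': stack = [0] (depth 1)
After 'neg': stack = [0] (depth 1)

Answer: 1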